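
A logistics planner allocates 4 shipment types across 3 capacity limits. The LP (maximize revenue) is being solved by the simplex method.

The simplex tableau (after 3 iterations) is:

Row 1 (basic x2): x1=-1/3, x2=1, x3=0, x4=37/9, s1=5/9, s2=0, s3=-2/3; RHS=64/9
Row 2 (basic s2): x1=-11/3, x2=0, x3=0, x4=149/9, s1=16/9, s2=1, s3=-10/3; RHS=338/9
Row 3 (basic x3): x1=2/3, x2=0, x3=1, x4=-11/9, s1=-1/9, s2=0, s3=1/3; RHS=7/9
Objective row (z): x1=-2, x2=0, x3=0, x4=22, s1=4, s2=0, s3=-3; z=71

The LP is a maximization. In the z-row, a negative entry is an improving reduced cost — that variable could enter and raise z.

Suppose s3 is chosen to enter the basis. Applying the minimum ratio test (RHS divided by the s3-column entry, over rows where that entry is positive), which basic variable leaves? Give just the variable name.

x3

Ratios: row 1 (x2): entry -2/3 ≤ 0, skip; row 2 (s2): entry -10/3 ≤ 0, skip; row 3 (x3): (7/9)/(1/3) = 7/3.
Minimum ratio 7/3 is in the x3 row, so x3 leaves.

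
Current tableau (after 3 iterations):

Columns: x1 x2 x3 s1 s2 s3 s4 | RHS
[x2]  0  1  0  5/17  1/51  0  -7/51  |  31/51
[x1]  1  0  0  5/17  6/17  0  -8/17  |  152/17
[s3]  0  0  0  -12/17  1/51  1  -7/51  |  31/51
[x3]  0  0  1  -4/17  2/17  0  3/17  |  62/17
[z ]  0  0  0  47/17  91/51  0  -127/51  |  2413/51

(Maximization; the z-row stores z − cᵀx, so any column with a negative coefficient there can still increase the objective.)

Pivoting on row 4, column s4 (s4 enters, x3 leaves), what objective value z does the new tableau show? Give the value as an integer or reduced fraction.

Minimum ratio for s4: (62/17)/(3/17) = 62/3.
z changes by −(z-row coeff of s4)·ratio = −(-127/51)·(62/3) = 7874/153.
New z = 2413/51 + (7874/153) = 889/9.

889/9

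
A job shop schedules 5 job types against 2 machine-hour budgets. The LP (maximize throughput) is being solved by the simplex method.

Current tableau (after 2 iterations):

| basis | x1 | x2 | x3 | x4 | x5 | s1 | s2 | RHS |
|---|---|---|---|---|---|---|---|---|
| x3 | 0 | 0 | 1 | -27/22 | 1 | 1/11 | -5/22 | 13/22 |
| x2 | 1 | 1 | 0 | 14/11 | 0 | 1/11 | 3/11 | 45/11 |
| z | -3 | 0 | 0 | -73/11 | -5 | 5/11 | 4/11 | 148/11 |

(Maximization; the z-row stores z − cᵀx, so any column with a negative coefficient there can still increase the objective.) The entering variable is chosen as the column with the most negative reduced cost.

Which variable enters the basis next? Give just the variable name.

x4

Objective-row coefficients: x1: -3, x2: 0, x3: 0, x4: -73/11, x5: -5, s1: 5/11, s2: 4/11.
The most negative is -73/11 in column x4, so x4 enters.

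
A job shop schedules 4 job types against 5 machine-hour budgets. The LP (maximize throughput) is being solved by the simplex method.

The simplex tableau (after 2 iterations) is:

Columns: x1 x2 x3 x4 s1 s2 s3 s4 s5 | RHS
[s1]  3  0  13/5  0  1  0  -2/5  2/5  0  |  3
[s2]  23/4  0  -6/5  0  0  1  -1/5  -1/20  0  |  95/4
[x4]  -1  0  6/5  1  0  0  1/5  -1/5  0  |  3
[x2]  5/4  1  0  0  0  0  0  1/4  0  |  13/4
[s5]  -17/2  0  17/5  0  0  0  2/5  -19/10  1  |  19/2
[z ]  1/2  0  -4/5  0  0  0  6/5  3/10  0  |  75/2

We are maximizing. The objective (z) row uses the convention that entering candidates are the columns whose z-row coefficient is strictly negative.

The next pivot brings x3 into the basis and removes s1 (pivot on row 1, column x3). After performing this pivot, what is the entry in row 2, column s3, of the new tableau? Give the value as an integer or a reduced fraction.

-5/13

Pivot element is row 1, column x3: 13/5.
Normalize row 1: new (row 1, s3) = (-2/5)/(13/5) = -2/13.
row 2 ← row 2 − (-6/5)·(new row 1): -1/5 − (-6/5)·(-2/13) = -5/13.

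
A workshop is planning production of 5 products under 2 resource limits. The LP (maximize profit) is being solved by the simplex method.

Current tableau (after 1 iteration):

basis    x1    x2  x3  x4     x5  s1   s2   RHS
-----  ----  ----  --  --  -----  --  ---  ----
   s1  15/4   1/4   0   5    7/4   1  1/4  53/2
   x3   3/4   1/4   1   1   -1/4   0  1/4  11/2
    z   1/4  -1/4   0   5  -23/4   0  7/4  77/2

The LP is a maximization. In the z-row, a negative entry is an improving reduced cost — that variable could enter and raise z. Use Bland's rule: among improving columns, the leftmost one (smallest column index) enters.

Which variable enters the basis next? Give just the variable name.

x2

Objective-row coefficients: x1: 1/4, x2: -1/4, x3: 0, x4: 5, x5: -23/4, s1: 0, s2: 7/4.
Improving columns: x2, x5. Bland's rule picks the smallest column index → x2.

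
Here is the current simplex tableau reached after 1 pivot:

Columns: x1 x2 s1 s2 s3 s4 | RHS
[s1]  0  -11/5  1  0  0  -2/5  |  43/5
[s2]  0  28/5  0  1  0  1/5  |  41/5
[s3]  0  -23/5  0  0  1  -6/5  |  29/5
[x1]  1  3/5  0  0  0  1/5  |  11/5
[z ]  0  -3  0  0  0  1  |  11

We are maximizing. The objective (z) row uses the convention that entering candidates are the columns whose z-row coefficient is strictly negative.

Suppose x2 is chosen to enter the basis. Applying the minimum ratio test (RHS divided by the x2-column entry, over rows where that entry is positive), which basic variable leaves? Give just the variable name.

Ratios: row 1 (s1): entry -11/5 ≤ 0, skip; row 2 (s2): (41/5)/(28/5) = 41/28; row 3 (s3): entry -23/5 ≤ 0, skip; row 4 (x1): (11/5)/(3/5) = 11/3.
Minimum ratio 41/28 is in the s2 row, so s2 leaves.

s2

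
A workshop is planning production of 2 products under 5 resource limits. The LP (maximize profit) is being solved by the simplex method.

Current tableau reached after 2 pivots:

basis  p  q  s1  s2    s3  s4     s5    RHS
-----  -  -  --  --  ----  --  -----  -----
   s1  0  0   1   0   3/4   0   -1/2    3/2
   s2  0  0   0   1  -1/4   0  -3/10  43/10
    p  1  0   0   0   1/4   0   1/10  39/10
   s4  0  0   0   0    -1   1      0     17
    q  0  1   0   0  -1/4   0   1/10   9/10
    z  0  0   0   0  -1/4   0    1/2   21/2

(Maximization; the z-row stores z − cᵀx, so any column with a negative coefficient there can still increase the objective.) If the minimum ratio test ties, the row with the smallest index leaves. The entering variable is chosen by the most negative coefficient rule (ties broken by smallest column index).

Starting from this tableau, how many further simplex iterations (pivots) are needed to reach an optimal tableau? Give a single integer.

pivot: s3 in, s1 out → z = 11
No improving column remains; optimal.

1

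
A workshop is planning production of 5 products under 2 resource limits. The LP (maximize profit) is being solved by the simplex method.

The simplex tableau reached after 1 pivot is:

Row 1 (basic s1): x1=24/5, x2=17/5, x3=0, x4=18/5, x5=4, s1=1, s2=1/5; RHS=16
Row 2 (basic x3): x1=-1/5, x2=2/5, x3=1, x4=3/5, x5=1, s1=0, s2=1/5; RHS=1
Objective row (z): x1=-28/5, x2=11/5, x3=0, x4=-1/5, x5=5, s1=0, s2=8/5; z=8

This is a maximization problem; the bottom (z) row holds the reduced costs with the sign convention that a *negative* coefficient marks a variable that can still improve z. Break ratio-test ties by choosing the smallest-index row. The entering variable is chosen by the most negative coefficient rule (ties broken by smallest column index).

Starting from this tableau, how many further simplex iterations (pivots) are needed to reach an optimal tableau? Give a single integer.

1

pivot: x1 in, s1 out → z = 80/3
No improving column remains; optimal.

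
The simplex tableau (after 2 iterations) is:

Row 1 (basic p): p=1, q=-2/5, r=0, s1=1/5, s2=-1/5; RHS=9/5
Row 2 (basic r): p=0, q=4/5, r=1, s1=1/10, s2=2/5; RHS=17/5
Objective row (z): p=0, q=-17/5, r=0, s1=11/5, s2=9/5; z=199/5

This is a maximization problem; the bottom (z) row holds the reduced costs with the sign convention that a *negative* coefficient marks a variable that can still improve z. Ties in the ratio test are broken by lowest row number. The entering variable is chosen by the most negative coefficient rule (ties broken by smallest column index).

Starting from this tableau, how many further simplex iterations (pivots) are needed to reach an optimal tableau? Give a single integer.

pivot: q in, r out → z = 217/4
No improving column remains; optimal.

1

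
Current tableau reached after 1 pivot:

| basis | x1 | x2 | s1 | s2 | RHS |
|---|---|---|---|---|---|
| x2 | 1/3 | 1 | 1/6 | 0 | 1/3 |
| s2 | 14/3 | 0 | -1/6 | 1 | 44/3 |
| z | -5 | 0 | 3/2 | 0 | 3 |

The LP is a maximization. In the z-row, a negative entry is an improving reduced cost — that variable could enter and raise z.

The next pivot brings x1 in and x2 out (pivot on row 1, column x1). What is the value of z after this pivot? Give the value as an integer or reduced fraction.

Minimum ratio for x1: (1/3)/(1/3) = 1.
z changes by −(z-row coeff of x1)·ratio = −(-5)·1 = 5.
New z = 3 + 5 = 8.

8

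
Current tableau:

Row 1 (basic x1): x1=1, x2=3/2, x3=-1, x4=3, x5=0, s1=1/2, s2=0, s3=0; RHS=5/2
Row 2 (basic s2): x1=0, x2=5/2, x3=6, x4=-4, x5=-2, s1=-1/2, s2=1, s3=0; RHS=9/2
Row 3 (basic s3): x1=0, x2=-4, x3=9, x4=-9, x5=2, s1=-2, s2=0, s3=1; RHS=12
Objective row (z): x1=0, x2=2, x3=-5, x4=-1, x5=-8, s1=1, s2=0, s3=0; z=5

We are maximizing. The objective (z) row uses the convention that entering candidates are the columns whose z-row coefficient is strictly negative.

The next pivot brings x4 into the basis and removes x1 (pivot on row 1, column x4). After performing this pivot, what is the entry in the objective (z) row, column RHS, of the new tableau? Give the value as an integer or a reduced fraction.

35/6

Pivot element is row 1, column x4: 3.
Normalize row 1: new (row 1, RHS) = (5/2)/3 = 5/6.
z-row ← z-row − (-1)·(new row 1): 5 − (-1)·(5/6) = 35/6.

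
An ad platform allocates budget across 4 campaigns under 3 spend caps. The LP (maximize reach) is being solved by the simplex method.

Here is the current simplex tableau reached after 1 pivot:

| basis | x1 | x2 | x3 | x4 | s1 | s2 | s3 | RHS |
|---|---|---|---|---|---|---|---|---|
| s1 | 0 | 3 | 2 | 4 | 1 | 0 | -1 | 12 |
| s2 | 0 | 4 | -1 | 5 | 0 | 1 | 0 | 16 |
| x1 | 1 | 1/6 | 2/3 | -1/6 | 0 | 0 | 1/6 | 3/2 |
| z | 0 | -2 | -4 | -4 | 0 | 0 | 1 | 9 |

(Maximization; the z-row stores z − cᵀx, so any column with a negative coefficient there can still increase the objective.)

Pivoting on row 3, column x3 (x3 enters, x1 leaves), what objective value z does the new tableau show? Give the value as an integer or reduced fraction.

Minimum ratio for x3: (3/2)/(2/3) = 9/4.
z changes by −(z-row coeff of x3)·ratio = −(-4)·(9/4) = 9.
New z = 9 + 9 = 18.

18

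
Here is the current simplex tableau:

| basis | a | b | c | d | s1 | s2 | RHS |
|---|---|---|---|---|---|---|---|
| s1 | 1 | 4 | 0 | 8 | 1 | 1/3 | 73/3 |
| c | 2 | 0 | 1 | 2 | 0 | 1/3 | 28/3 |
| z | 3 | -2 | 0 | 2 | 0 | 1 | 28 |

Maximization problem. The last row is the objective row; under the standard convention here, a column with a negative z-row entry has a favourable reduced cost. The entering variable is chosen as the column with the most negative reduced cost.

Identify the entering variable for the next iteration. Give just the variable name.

b

Objective-row coefficients: a: 3, b: -2, c: 0, d: 2, s1: 0, s2: 1.
The most negative is -2 in column b, so b enters.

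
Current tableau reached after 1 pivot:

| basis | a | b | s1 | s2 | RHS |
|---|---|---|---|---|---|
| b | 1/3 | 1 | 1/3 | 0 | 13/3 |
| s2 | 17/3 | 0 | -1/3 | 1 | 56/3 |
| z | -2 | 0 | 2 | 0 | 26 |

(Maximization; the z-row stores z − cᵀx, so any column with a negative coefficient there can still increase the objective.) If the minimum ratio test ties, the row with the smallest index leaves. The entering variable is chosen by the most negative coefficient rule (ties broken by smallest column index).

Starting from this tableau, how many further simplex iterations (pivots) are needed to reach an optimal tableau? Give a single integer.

1

pivot: a in, s2 out → z = 554/17
No improving column remains; optimal.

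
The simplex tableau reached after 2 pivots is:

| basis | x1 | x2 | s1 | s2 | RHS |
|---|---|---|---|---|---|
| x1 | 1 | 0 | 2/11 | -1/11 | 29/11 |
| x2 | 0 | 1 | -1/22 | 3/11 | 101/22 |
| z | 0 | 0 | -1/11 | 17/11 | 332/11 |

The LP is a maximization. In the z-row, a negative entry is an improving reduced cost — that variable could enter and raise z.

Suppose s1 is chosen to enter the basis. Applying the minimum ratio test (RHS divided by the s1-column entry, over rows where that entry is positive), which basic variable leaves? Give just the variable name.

Ratios: row 1 (x1): (29/11)/(2/11) = 29/2; row 2 (x2): entry -1/22 ≤ 0, skip.
Minimum ratio 29/2 is in the x1 row, so x1 leaves.

x1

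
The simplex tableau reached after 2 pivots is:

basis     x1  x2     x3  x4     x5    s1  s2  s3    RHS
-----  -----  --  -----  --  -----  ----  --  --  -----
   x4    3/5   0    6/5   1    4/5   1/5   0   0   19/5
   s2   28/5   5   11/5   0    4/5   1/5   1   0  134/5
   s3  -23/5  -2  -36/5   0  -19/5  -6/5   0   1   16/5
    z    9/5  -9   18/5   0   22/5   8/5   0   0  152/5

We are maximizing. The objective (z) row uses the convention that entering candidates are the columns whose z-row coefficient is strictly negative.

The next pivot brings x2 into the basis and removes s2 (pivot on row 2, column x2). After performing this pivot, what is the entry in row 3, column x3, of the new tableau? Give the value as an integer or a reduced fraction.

Pivot element is row 2, column x2: 5.
Normalize row 2: new (row 2, x3) = (11/5)/5 = 11/25.
row 3 ← row 3 − (-2)·(new row 2): -36/5 − (-2)·(11/25) = -158/25.

-158/25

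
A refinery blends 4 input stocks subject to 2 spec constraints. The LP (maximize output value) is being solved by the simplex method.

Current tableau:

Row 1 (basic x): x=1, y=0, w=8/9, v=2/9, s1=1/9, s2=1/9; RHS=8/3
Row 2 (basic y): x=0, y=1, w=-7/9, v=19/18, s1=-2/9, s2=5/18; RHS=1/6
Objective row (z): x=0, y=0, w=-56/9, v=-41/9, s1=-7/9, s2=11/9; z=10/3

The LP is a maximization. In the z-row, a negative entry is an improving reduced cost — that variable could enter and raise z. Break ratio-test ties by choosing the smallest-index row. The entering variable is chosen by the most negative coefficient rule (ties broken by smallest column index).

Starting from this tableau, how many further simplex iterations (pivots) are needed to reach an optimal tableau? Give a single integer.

pivot: w in, x out → z = 22
pivot: v in, y out → z = 28
pivot: s1 in, w out → z = 33
No improving column remains; optimal.

3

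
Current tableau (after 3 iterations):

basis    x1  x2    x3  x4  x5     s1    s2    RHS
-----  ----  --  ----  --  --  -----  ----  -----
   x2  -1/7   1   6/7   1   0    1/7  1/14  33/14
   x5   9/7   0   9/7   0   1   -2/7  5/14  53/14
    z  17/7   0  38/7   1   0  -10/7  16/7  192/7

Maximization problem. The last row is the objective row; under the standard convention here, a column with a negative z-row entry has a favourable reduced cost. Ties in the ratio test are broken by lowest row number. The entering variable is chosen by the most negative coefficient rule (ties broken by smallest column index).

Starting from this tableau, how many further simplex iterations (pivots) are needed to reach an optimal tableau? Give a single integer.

pivot: s1 in, x2 out → z = 51
No improving column remains; optimal.

1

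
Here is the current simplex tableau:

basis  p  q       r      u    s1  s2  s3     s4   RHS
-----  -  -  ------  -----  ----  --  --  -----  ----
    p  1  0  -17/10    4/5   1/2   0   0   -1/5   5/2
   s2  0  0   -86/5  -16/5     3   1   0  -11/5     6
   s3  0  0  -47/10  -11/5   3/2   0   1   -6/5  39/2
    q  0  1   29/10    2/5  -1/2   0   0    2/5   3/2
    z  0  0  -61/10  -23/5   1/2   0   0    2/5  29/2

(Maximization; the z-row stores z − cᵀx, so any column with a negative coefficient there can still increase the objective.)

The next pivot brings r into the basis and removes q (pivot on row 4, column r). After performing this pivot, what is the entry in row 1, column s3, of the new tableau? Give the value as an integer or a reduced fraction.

Pivot element is row 4, column r: 29/10.
Normalize row 4: new (row 4, s3) = 0/(29/10) = 0.
row 1 ← row 1 − (-17/10)·(new row 4): 0 − (-17/10)·0 = 0.

0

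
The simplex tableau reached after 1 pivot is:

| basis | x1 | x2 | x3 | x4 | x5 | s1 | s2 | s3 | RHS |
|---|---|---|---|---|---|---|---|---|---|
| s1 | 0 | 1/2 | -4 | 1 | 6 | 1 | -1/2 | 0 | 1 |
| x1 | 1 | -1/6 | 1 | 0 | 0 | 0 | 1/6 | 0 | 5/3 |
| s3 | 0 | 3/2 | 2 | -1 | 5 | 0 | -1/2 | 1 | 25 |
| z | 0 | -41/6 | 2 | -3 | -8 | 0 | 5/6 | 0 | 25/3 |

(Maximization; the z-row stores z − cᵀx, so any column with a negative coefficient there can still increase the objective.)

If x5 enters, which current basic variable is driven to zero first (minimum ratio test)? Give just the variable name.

s1

Ratios: row 1 (s1): 1/6 = 1/6; row 2 (x1): entry 0 ≤ 0, skip; row 3 (s3): 25/5 = 5.
Minimum ratio 1/6 is in the s1 row, so s1 leaves.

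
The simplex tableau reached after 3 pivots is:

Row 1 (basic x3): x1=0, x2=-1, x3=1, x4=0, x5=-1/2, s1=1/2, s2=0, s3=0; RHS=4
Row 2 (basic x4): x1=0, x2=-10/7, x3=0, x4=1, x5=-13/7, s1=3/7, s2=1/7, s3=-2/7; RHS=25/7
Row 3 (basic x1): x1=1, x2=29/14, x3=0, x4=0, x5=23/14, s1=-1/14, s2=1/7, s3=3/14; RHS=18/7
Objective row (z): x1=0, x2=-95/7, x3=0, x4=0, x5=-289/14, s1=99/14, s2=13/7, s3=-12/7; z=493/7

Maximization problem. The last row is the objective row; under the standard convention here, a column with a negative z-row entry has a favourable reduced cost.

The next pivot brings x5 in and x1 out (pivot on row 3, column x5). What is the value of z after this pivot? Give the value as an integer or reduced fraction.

2363/23

Minimum ratio for x5: (18/7)/(23/14) = 36/23.
z changes by −(z-row coeff of x5)·ratio = −(-289/14)·(36/23) = 5202/161.
New z = 493/7 + (5202/161) = 2363/23.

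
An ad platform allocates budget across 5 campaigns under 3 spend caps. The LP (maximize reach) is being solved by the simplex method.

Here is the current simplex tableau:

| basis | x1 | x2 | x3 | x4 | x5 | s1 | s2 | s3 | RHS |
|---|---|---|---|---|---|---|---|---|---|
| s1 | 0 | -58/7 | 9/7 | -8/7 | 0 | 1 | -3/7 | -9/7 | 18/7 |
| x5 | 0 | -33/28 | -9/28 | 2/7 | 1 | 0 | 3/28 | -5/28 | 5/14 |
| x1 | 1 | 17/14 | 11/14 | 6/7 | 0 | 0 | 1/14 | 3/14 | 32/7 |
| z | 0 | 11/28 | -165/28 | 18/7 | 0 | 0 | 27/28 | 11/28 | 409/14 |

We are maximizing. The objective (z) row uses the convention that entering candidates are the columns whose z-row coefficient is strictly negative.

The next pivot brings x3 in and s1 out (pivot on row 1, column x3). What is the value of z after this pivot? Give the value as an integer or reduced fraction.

41

Minimum ratio for x3: (18/7)/(9/7) = 2.
z changes by −(z-row coeff of x3)·ratio = −(-165/28)·2 = 165/14.
New z = 409/14 + (165/14) = 41.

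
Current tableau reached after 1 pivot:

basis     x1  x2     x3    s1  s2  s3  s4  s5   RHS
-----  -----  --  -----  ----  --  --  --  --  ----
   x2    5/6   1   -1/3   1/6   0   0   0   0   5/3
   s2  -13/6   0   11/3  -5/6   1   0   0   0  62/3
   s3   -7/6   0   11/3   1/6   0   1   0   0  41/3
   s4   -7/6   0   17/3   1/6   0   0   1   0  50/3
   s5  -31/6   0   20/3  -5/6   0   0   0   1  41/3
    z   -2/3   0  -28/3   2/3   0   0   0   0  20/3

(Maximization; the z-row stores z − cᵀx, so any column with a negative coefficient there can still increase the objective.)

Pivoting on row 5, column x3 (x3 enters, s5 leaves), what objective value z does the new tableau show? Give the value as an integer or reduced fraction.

Minimum ratio for x3: (41/3)/(20/3) = 41/20.
z changes by −(z-row coeff of x3)·ratio = −(-28/3)·(41/20) = 287/15.
New z = 20/3 + (287/15) = 129/5.

129/5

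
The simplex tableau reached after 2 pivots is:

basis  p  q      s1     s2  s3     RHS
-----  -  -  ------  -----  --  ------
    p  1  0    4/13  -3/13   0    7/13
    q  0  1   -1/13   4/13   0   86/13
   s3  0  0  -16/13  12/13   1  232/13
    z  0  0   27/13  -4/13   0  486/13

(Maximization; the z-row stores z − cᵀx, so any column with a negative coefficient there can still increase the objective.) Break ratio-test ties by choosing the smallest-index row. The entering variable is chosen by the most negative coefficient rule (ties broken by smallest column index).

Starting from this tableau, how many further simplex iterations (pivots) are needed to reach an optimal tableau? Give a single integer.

1

pivot: s2 in, s3 out → z = 130/3
No improving column remains; optimal.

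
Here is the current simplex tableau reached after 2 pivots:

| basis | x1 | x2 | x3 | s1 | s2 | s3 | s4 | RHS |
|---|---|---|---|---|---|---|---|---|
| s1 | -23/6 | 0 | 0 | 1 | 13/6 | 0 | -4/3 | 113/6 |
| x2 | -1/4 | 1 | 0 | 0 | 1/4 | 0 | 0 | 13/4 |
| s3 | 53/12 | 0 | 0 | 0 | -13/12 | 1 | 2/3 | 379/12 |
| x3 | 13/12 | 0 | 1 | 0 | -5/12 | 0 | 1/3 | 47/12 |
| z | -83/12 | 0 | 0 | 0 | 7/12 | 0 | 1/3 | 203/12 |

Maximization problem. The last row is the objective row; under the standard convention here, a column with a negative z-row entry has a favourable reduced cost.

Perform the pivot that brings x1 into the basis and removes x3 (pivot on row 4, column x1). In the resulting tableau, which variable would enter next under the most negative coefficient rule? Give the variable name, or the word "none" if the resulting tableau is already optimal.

s2

Pivot element 13/12. New z-row = old z-row − (-83/12)·(row 4/(13/12)).
Updated z-row coefficients: x1: 0, x2: 0, x3: 83/13, s1: 0, s2: -27/13, s3: 0, s4: 32/13.
The most negative is -27/13 in column s2, so s2 would enter next.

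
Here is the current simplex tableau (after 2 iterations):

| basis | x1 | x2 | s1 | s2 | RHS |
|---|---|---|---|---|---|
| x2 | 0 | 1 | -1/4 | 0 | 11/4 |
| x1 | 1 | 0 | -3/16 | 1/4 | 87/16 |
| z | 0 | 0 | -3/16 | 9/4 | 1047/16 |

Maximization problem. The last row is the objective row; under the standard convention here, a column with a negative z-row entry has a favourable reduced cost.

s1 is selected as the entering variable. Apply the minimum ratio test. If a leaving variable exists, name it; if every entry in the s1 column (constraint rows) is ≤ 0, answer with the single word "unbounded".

unbounded

s1-column entries: row 1: -1/4, row 2: -3/16. All ≤ 0, so s1 can increase without bound; the LP is unbounded in this direction.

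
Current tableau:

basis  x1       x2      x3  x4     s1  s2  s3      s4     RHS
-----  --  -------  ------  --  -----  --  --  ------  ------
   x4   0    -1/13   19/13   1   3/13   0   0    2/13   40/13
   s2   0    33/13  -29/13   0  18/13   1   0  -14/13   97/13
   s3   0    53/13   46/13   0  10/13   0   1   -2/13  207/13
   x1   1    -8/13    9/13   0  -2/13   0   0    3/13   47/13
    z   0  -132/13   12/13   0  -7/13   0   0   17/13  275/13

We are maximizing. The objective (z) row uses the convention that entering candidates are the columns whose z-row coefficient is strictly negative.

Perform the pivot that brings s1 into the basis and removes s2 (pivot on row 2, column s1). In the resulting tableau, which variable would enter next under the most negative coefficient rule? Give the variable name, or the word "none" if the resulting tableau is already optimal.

x2

Pivot element 18/13. New z-row = old z-row − (-7/13)·(row 2/(18/13)).
Updated z-row coefficients: x1: 0, x2: -55/6, x3: 1/18, x4: 0, s1: 0, s2: 7/18, s3: 0, s4: 8/9.
The most negative is -55/6 in column x2, so x2 would enter next.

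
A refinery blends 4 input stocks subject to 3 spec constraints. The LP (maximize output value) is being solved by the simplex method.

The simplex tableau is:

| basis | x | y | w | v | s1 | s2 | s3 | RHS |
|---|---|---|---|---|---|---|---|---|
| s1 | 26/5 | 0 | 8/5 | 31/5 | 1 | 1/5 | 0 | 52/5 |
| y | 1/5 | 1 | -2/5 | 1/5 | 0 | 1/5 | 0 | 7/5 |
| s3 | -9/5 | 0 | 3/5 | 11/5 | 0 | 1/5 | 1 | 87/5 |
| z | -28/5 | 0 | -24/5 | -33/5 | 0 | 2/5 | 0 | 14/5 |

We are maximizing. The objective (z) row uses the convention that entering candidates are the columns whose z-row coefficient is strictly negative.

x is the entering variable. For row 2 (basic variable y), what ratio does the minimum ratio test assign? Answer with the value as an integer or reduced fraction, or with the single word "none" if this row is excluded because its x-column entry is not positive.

Ratio = RHS / (x entry) = (7/5) / (1/5) = 7.

7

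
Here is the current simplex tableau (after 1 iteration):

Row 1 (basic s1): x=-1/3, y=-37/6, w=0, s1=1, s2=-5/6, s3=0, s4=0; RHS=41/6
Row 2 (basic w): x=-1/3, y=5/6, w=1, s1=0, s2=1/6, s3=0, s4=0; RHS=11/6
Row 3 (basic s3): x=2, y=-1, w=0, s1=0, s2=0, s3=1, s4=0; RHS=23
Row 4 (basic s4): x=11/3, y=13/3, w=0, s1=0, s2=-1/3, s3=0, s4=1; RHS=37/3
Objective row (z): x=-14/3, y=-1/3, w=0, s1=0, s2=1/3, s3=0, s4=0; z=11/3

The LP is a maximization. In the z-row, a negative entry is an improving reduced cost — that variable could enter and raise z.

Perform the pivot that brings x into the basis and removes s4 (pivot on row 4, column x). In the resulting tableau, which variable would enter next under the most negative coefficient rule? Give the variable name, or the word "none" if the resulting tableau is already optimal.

Pivot element 11/3. New z-row = old z-row − (-14/3)·(row 4/(11/3)).
Updated z-row coefficients: x: 0, y: 57/11, w: 0, s1: 0, s2: -1/11, s3: 0, s4: 14/11.
The most negative is -1/11 in column s2, so s2 would enter next.

s2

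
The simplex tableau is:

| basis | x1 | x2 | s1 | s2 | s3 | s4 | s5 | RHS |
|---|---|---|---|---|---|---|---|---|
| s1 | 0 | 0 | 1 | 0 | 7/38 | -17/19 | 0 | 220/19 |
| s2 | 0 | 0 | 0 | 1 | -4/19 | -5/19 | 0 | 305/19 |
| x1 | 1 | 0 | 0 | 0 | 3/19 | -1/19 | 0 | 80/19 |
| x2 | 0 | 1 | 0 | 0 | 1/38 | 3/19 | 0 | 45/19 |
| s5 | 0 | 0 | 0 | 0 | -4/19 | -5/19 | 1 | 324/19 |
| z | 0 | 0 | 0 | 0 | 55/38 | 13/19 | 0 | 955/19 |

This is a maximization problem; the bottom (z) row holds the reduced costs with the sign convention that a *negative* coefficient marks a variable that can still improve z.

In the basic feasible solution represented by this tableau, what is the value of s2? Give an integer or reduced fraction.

s2 is basic (row 2); its value is the RHS of that row: 305/19.

305/19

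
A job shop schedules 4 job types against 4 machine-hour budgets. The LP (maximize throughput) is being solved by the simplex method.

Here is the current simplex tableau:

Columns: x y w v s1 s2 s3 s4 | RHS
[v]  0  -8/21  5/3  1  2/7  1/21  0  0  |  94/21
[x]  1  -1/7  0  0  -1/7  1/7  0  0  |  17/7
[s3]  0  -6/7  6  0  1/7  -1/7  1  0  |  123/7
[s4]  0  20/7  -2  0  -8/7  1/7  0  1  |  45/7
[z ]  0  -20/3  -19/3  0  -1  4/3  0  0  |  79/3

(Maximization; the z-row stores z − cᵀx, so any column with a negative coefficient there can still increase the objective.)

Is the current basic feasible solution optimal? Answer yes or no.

no

Column y has objective-row coefficient -20/3, which is negative; an improving pivot exists, so not yet optimal.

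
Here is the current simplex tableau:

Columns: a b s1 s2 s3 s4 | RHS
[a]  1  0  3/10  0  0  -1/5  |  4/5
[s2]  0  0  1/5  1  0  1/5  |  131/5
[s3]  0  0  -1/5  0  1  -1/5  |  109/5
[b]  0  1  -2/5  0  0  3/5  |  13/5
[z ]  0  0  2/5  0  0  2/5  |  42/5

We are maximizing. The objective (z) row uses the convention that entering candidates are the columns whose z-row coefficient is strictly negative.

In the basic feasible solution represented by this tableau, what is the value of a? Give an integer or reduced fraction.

4/5

a is basic (row 1); its value is the RHS of that row: 4/5.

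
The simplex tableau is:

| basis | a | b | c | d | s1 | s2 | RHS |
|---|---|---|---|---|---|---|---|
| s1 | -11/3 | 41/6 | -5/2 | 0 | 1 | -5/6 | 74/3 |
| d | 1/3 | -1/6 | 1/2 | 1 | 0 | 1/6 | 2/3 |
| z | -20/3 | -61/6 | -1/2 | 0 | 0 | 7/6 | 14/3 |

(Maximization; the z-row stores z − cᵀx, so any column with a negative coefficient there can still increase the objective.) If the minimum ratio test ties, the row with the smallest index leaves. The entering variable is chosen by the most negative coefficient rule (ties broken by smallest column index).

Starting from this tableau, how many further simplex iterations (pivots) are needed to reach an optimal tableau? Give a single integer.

2

pivot: b in, s1 out → z = 1696/41
pivot: a in, d out → z = 522/5
No improving column remains; optimal.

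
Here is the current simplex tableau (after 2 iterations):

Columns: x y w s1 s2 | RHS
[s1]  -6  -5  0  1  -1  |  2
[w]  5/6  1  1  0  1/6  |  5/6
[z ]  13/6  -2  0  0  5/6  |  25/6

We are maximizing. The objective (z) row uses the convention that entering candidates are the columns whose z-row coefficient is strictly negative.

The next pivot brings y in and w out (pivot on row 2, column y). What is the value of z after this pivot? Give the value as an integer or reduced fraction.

35/6

Minimum ratio for y: (5/6)/1 = 5/6.
z changes by −(z-row coeff of y)·ratio = −(-2)·(5/6) = 5/3.
New z = 25/6 + (5/3) = 35/6.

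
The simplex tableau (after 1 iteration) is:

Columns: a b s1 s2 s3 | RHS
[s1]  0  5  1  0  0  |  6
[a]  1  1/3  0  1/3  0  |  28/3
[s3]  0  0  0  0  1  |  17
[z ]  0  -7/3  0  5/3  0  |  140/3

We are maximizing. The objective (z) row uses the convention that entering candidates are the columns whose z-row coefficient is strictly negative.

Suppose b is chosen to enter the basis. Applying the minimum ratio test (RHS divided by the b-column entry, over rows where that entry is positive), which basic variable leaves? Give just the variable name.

Ratios: row 1 (s1): 6/5 = 6/5; row 2 (a): (28/3)/(1/3) = 28; row 3 (s3): entry 0 ≤ 0, skip.
Minimum ratio 6/5 is in the s1 row, so s1 leaves.

s1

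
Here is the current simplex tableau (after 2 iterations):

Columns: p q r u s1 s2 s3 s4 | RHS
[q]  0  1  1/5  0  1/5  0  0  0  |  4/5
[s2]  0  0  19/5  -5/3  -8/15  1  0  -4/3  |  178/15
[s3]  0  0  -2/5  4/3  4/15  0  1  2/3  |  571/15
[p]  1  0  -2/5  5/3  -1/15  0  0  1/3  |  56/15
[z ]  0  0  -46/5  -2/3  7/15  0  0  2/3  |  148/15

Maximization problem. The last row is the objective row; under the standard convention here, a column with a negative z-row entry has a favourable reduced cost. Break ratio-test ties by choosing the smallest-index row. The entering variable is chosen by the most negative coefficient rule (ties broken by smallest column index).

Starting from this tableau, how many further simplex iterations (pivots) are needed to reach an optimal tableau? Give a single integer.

3

pivot: r in, s2 out → z = 2200/57
pivot: u in, q out → z = 48
pivot: s2 in, p out → z = 244/5
No improving column remains; optimal.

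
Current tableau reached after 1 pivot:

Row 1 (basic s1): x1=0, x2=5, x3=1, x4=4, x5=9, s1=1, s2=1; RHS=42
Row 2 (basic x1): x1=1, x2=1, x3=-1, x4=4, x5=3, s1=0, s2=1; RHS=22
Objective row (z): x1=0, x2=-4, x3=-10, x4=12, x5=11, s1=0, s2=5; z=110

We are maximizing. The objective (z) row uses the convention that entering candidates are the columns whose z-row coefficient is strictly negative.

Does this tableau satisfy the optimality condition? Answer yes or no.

no

Column x2 has objective-row coefficient -4, which is negative; an improving pivot exists, so not yet optimal.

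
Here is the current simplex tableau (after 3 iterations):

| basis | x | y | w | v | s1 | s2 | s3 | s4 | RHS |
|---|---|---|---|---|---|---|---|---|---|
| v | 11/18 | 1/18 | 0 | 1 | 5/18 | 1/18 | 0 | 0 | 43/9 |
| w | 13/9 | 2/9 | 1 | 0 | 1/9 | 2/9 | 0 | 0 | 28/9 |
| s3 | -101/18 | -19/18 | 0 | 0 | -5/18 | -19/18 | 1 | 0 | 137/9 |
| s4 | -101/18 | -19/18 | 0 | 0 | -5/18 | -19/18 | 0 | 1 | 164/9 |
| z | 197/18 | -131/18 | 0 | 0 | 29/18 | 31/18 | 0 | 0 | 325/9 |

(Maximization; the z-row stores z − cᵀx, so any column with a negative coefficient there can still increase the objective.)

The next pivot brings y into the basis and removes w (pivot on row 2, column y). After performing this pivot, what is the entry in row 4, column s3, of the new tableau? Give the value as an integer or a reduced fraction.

0

Pivot element is row 2, column y: 2/9.
Normalize row 2: new (row 2, s3) = 0/(2/9) = 0.
row 4 ← row 4 − (-19/18)·(new row 2): 0 − (-19/18)·0 = 0.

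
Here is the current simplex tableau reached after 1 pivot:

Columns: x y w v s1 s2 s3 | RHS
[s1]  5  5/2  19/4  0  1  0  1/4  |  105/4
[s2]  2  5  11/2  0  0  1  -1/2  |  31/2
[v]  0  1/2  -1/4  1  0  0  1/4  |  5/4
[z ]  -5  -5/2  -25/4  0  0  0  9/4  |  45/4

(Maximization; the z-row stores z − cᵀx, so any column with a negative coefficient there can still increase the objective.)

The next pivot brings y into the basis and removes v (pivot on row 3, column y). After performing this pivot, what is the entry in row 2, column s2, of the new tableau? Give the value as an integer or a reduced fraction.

1

Pivot element is row 3, column y: 1/2.
Normalize row 3: new (row 3, s2) = 0/(1/2) = 0.
row 2 ← row 2 − 5·(new row 3): 1 − 5·0 = 1.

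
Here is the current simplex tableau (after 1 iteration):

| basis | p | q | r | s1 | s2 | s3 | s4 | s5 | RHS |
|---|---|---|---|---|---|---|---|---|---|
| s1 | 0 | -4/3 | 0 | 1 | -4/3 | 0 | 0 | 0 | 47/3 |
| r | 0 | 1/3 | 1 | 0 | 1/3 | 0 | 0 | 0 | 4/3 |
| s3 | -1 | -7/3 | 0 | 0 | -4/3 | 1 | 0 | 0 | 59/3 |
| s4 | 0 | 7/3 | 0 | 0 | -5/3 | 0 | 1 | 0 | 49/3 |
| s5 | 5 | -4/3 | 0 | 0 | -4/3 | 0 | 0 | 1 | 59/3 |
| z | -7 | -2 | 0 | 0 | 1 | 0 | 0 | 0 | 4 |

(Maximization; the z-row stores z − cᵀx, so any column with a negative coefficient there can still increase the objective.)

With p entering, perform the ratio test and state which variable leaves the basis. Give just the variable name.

Ratios: row 1 (s1): entry 0 ≤ 0, skip; row 2 (r): entry 0 ≤ 0, skip; row 3 (s3): entry -1 ≤ 0, skip; row 4 (s4): entry 0 ≤ 0, skip; row 5 (s5): (59/3)/5 = 59/15.
Minimum ratio 59/15 is in the s5 row, so s5 leaves.

s5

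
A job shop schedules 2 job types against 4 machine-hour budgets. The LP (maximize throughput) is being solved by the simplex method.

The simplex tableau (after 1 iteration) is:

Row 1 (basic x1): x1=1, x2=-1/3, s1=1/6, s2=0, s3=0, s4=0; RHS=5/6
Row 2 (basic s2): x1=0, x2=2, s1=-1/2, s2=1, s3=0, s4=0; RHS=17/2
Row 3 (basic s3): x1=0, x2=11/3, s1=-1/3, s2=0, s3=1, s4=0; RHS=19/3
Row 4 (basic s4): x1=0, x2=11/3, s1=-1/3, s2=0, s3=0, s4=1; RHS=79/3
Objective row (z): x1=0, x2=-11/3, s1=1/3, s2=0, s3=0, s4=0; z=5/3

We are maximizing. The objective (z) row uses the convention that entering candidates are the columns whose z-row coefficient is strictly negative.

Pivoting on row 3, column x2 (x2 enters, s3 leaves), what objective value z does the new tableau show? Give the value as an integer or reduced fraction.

8

Minimum ratio for x2: (19/3)/(11/3) = 19/11.
z changes by −(z-row coeff of x2)·ratio = −(-11/3)·(19/11) = 19/3.
New z = 5/3 + (19/3) = 8.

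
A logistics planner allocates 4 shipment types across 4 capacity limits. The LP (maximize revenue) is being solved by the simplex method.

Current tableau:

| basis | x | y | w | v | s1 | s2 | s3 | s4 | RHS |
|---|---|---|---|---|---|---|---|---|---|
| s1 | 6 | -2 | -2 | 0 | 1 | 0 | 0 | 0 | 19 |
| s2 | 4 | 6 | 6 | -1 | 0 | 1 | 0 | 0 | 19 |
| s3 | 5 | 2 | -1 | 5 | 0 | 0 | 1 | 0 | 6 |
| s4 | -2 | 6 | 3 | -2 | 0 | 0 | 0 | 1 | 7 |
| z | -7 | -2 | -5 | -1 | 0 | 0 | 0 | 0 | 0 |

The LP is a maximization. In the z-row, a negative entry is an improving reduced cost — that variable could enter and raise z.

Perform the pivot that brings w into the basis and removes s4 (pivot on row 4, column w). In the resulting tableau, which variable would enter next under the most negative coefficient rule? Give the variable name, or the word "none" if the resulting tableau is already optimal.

Pivot element 3. New z-row = old z-row − (-5)·(row 4/3).
Updated z-row coefficients: x: -31/3, y: 8, w: 0, v: -13/3, s1: 0, s2: 0, s3: 0, s4: 5/3.
The most negative is -31/3 in column x, so x would enter next.

x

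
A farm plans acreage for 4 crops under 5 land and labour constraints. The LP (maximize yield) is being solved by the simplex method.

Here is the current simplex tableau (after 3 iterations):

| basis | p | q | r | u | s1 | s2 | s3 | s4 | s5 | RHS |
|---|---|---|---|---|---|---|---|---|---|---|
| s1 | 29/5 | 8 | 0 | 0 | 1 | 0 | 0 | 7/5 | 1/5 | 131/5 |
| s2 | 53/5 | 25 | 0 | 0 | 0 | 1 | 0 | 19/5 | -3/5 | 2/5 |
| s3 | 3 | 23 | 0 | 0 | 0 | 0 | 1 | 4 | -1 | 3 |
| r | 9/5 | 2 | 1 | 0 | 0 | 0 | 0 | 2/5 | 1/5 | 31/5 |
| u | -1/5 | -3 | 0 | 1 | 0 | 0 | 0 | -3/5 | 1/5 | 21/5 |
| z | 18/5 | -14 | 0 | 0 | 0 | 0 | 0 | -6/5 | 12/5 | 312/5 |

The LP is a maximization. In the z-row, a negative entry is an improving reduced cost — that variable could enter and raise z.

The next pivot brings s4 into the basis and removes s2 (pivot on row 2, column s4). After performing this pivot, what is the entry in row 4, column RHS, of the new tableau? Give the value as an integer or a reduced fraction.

117/19

Pivot element is row 2, column s4: 19/5.
Normalize row 2: new (row 2, RHS) = (2/5)/(19/5) = 2/19.
row 4 ← row 4 − (2/5)·(new row 2): 31/5 − (2/5)·(2/19) = 117/19.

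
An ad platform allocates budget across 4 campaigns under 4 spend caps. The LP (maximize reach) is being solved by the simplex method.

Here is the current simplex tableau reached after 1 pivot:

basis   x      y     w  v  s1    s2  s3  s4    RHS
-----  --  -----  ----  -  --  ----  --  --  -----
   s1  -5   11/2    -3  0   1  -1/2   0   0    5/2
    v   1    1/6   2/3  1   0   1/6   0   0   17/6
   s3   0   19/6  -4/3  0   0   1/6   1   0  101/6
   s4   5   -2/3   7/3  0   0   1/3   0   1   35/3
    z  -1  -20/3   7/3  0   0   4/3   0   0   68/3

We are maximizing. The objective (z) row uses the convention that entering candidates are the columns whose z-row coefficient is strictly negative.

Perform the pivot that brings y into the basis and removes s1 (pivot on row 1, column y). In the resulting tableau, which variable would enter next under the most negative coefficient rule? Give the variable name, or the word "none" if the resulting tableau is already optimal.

x

Pivot element 11/2. New z-row = old z-row − (-20/3)·(row 1/(11/2)).
Updated z-row coefficients: x: -233/33, y: 0, w: -43/33, v: 0, s1: 40/33, s2: 8/11, s3: 0, s4: 0.
The most negative is -233/33 in column x, so x would enter next.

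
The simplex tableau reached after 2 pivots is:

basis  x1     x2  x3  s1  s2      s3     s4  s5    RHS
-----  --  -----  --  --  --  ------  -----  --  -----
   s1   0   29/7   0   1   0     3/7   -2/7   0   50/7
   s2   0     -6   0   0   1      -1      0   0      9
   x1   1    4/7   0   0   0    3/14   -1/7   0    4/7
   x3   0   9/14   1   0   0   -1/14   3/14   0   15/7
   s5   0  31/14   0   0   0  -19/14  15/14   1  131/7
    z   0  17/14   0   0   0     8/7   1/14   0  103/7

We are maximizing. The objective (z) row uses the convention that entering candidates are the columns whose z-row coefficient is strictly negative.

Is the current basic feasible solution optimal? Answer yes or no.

No objective-row coefficient is strictly negative, so no entering variable exists; the tableau is optimal.

yes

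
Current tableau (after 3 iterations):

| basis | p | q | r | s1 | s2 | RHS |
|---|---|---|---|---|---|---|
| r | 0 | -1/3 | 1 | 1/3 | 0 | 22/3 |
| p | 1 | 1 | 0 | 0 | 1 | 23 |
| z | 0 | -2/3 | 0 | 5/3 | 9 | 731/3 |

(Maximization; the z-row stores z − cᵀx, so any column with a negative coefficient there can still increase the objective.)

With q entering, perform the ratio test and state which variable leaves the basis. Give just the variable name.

Ratios: row 1 (r): entry -1/3 ≤ 0, skip; row 2 (p): 23/1 = 23.
Minimum ratio 23 is in the p row, so p leaves.

p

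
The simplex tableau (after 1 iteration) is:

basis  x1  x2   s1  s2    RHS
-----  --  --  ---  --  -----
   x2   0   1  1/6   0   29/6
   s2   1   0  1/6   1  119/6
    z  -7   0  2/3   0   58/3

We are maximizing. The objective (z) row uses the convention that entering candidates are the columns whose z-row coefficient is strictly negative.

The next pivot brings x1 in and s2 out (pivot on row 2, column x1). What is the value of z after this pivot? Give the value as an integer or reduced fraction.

949/6

Minimum ratio for x1: (119/6)/1 = 119/6.
z changes by −(z-row coeff of x1)·ratio = −(-7)·(119/6) = 833/6.
New z = 58/3 + (833/6) = 949/6.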